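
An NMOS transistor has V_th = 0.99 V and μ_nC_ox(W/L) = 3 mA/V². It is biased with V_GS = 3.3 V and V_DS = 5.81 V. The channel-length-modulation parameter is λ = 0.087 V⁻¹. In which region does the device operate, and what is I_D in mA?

Saturation; I_D = 12.1 mA

V_ov = V_GS − V_th = 3.3 − 0.99 = 2.31 V.
Since V_DS = 5.81 V ≥ V_ov = 2.31 V, the device is in saturation.
I_D = ½ k_n V_ov² (1 + λ V_DS) = 0.5 × 3 × 2.31² × (1 + 0.087 × 5.81) = 12.1 mA.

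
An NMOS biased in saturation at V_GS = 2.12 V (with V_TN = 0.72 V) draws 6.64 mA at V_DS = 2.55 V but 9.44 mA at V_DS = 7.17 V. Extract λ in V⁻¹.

With V_GS fixed, I_D ∝ (1 + λ V_DS) in saturation, so I_D2/I_D1 = (1 + λ V_DS2)/(1 + λ V_DS1).
9.44/6.64 = 1.422 = (1 + 7.17 λ)/(1 + 2.55 λ).
Solving: λ (I_D1 V_DS2 − I_D2 V_DS1) = I_D2 − I_D1, so λ = (9.44 − 6.64) / (6.64 × 7.17 − 9.44 × 2.55) = 2.8 / 23.5 = 0.119 V⁻¹.

λ = 0.119 V⁻¹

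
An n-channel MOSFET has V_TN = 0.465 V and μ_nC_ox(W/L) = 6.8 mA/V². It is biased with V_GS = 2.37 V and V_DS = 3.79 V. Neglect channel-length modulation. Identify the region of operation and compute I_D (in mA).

Saturation; I_D = 12.3 mA

V_ov = V_GS − V_TN = 2.37 − 0.465 = 1.91 V.
Since V_DS = 3.79 V ≥ V_ov = 1.91 V, the device is in saturation.
I_D = ½ k_n V_ov² = 0.5 × 6.8 × 1.91² = 12.3 mA.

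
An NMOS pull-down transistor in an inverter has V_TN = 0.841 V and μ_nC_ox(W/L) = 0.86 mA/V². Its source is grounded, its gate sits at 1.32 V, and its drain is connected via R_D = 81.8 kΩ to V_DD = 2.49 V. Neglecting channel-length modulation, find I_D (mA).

I_D = 0.0295 mA

V_GS = V_G = 1.32 V, so V_ov = 1.32 − 0.841 = 0.479 V.
Assume saturation: I_D = ½ k_n V_ov² = 0.5 × 0.86 × 0.479² = 0.0987 mA, giving V_DS = V_DD − I_D R_D = 2.49 − 0.0987 × 81.8 = -5.58 V.
But -5.58 V < V_ov = 0.479 V, so the device is actually in triode.
In triode I_D = k_n[V_ov V_DS − ½ V_DS²] and I_D = (V_DD − V_DS)/R_D. Equating: 35.2 V_DS² − 34.7 V_DS + 2.49 = 0, giving V_DS = 0.0779 V (the root below V_ov).
I_D = (2.49 − 0.0779) / 81.8 = 0.0295 mA.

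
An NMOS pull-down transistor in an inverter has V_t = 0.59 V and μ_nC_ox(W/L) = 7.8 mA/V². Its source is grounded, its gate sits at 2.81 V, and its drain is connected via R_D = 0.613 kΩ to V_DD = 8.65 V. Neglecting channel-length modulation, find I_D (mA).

I_D = 12.6 mA

V_GS = V_G = 2.81 V, so V_ov = 2.81 − 0.59 = 2.22 V.
Assume saturation: I_D = ½ k_n V_ov² = 0.5 × 7.8 × 2.22² = 19.2 mA, giving V_DS = V_DD − I_D R_D = 8.65 − 19.2 × 0.613 = -3.13 V.
But -3.13 V < V_ov = 2.22 V, so the device is actually in triode.
In triode I_D = k_n[V_ov V_DS − ½ V_DS²] and I_D = (V_DD − V_DS)/R_D. Equating: 2.39 V_DS² − 11.61 V_DS + 8.65 = 0, giving V_DS = 0.918 V (the root below V_ov).
I_D = (8.65 − 0.918) / 0.613 = 12.6 mA.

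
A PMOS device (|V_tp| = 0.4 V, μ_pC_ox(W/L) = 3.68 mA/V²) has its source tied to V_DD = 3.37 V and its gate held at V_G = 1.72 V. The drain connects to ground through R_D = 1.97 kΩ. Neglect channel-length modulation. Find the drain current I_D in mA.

I_D = 1.51 mA

V_SG = V_DD − V_G = 3.37 − 1.72 = 1.65 V, so V_ov = 1.65 − 0.4 = 1.25 V.
Assume saturation: I_D = ½ k_p V_ov² = 0.5 × 3.68 × 1.25² = 2.88 mA, giving V_SD = V_DD − I_D R_D = 3.37 − 2.88 × 1.97 = -2.29 V.
But -2.29 V < V_ov = 1.25 V, so the device is actually in triode.
In triode I_D = k_p[V_ov V_SD − ½ V_SD²] and I_D = (V_DD − V_SD)/R_D. Equating: 3.62 V_SD² − 10.06 V_SD + 3.37 = 0, giving V_SD = 0.39 V (the root below V_ov).
I_D = (3.37 − 0.39) / 1.97 = 1.51 mA.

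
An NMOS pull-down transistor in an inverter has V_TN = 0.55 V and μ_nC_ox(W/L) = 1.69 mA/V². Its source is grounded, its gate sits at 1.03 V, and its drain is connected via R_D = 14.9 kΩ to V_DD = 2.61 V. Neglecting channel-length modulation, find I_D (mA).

V_GS = V_G = 1.03 V, so V_ov = 1.03 − 0.55 = 0.48 V.
Assume saturation: I_D = ½ k_n V_ov² = 0.5 × 1.69 × 0.48² = 0.195 mA, giving V_DS = V_DD − I_D R_D = 2.61 − 0.195 × 14.9 = -0.291 V.
But -0.291 V < V_ov = 0.48 V, so the device is actually in triode.
In triode I_D = k_n[V_ov V_DS − ½ V_DS²] and I_D = (V_DD − V_DS)/R_D. Equating: 12.6 V_DS² − 13.09 V_DS + 2.61 = 0, giving V_DS = 0.269 V (the root below V_ov).
I_D = (2.61 − 0.269) / 14.9 = 0.157 mA.

I_D = 0.157 mA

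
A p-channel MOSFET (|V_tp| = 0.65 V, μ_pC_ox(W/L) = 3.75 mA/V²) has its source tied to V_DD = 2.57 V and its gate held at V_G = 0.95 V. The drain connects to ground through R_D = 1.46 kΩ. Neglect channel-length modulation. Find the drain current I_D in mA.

V_SG = V_DD − V_G = 2.57 − 0.95 = 1.62 V, so V_ov = 1.62 − 0.65 = 0.97 V.
Assume saturation: I_D = ½ k_p V_ov² = 0.5 × 3.75 × 0.97² = 1.76 mA, giving V_SD = V_DD − I_D R_D = 2.57 − 1.76 × 1.46 = -0.00571 V.
But -0.00571 V < V_ov = 0.97 V, so the device is actually in triode.
In triode I_D = k_p[V_ov V_SD − ½ V_SD²] and I_D = (V_DD − V_SD)/R_D. Equating: 2.74 V_SD² − 6.311 V_SD + 2.57 = 0, giving V_SD = 0.528 V (the root below V_ov).
I_D = (2.57 − 0.528) / 1.46 = 1.4 mA.

I_D = 1.40 mA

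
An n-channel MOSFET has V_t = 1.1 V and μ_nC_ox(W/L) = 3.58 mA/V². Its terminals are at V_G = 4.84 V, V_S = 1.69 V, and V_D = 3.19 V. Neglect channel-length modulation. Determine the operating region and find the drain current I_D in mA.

Triode; I_D = 6.98 mA

V_GS = V_G − V_S = 4.84 − 1.69 = 3.15 V; V_DS = V_D − V_S = 3.19 − 1.69 = 1.5 V.
V_ov = V_GS − V_t = 3.15 − 1.1 = 2.05 V.
Since V_DS = 1.5 V < V_ov = 2.05 V, the device is in the triode region.
I_D = k_n [V_ov · V_DS − ½ V_DS²] = 3.58 × [2.05 × 1.5 − 0.5 × 1.5²] = 6.98 mA.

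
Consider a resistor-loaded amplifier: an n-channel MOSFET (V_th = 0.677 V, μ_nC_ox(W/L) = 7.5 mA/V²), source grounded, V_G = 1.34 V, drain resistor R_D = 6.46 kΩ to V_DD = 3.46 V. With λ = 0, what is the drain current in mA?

V_GS = V_G = 1.34 V, so V_ov = 1.34 − 0.677 = 0.663 V.
Assume saturation: I_D = ½ k_n V_ov² = 0.5 × 7.5 × 0.663² = 1.65 mA, giving V_DS = V_DD − I_D R_D = 3.46 − 1.65 × 6.46 = -7.19 V.
But -7.19 V < V_ov = 0.663 V, so the device is actually in triode.
In triode I_D = k_n[V_ov V_DS − ½ V_DS²] and I_D = (V_DD − V_DS)/R_D. Equating: 24.2 V_DS² − 33.12 V_DS + 3.46 = 0, giving V_DS = 0.114 V (the root below V_ov).
I_D = (3.46 − 0.114) / 6.46 = 0.518 mA.

I_D = 0.518 mA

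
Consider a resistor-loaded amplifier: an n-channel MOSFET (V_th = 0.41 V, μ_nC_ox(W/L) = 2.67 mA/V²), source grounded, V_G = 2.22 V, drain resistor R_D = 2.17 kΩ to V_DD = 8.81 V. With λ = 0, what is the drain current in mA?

I_D = 3.58 mA

V_GS = V_G = 2.22 V, so V_ov = 2.22 − 0.41 = 1.81 V.
Assume saturation: I_D = ½ k_n V_ov² = 0.5 × 2.67 × 1.81² = 4.37 mA, giving V_DS = V_DD − I_D R_D = 8.81 − 4.37 × 2.17 = -0.681 V.
But -0.681 V < V_ov = 1.81 V, so the device is actually in triode.
In triode I_D = k_n[V_ov V_DS − ½ V_DS²] and I_D = (V_DD − V_DS)/R_D. Equating: 2.9 V_DS² − 11.49 V_DS + 8.81 = 0, giving V_DS = 1.04 V (the root below V_ov).
I_D = (8.81 − 1.04) / 2.17 = 3.58 mA.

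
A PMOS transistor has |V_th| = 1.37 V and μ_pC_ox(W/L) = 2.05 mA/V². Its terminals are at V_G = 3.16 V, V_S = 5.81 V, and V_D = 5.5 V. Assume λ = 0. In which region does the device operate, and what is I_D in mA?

V_SG = V_S − V_G = 5.81 − 3.16 = 2.65 V; V_SD = V_S − V_D = 5.81 − 5.5 = 0.31 V.
V_ov = V_SG − |V_th| = 2.65 − 1.37 = 1.28 V.
Since V_SD = 0.31 V < V_ov = 1.28 V, the device is in the triode region.
I_D = k_p [V_ov · V_SD − ½ V_SD²] = 2.05 × [1.28 × 0.31 − 0.5 × 0.31²] = 0.715 mA.

Triode; I_D = 0.715 mA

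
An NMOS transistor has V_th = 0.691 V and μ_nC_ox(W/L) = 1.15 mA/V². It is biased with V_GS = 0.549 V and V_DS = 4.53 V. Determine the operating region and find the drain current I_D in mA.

Cutoff; I_D = 0 mA

V_GS = 0.549 V < V_th = 0.691 V, so the transistor is in cutoff.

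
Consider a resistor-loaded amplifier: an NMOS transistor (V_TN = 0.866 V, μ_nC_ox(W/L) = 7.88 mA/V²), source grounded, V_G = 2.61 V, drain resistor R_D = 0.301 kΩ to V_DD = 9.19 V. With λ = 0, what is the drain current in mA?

V_GS = V_G = 2.61 V, so V_ov = 2.61 − 0.866 = 1.74 V.
Assume saturation: I_D = ½ k_n V_ov² = 0.5 × 7.88 × 1.74² = 12 mA, giving V_DS = V_DD − I_D R_D = 9.19 − 12 × 0.301 = 5.58 V.
V_DS = 5.58 V ≥ V_ov = 1.74 V, confirming saturation.

I_D = 12.0 mA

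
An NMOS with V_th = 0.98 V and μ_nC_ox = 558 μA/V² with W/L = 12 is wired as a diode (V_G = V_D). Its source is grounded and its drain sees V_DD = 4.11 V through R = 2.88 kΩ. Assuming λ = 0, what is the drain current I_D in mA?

I_D = 0.906 mA

With gate tied to drain, V_GS = V_DS ≥ V_GS − V_th, so the device is in saturation.
k_n = μ_nC_ox · (W/L) = 6.696 mA/V².
KCL at the drain: ½ k_n (V_GS − V_th)² = (V_DD − V_GS)/R.
Let x = V_GS − 0.98. Then 9.64 x² + x − 3.13 = 0, giving x = 0.52 V (positive root), so V_GS = 1.5 V.
I_D = (V_DD − V_GS)/R = (4.11 − 1.5) / 2.88 = 0.906 mA.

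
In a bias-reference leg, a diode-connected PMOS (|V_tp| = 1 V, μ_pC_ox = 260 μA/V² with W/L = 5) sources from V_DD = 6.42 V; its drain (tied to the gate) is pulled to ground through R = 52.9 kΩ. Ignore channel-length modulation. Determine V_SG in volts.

With gate tied to drain, V_SG = V_SD ≥ V_SG − |V_tp|, so the device is in saturation.
k_p = μ_pC_ox · (W/L) = 1.3 mA/V².
KCL at the drain: ½ k_p (V_SG − |V_tp|)² = (V_DD − V_SG)/R.
Let x = V_SG − 1. Then 34.4 x² + x − 5.42 = 0, giving x = 0.383 V (positive root), so V_SG = 1.38 V.
I_D = (V_DD − V_SG)/R = (6.42 − 1.38) / 52.9 = 0.0952 mA.

V_SG = 1.38 V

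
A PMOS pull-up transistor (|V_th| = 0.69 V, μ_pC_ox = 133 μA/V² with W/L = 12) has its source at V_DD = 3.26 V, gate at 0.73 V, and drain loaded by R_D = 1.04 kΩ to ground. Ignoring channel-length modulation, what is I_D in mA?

V_SG = V_DD − V_G = 3.26 − 0.73 = 2.53 V, so V_ov = 2.53 − 0.69 = 1.84 V.
k_p = μ_pC_ox · (W/L) = 1.596 mA/V².
Assume saturation: I_D = ½ k_p V_ov² = 0.5 × 1.596 × 1.84² = 2.7 mA, giving V_SD = V_DD − I_D R_D = 3.26 − 2.7 × 1.04 = 0.45 V.
But 0.45 V < V_ov = 1.84 V, so the device is actually in triode.
In triode I_D = k_p[V_ov V_SD − ½ V_SD²] and I_D = (V_DD − V_SD)/R_D. Equating: 0.83 V_SD² − 4.054 V_SD + 3.26 = 0, giving V_SD = 1.02 V (the root below V_ov).
I_D = (3.26 − 1.02) / 1.04 = 2.16 mA.

I_D = 2.16 mA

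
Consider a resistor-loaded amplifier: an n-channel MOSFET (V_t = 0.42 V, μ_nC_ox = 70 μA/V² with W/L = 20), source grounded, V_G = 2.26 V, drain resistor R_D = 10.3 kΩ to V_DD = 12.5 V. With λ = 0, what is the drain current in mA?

I_D = 1.16 mA

V_GS = V_G = 2.26 V, so V_ov = 2.26 − 0.42 = 1.84 V.
k_n = μ_nC_ox · (W/L) = 1.4 mA/V².
Assume saturation: I_D = ½ k_n V_ov² = 0.5 × 1.4 × 1.84² = 2.37 mA, giving V_DS = V_DD − I_D R_D = 12.5 − 2.37 × 10.3 = -11.9 V.
But -11.9 V < V_ov = 1.84 V, so the device is actually in triode.
In triode I_D = k_n[V_ov V_DS − ½ V_DS²] and I_D = (V_DD − V_DS)/R_D. Equating: 7.21 V_DS² − 27.53 V_DS + 12.5 = 0, giving V_DS = 0.527 V (the root below V_ov).
I_D = (12.5 − 0.527) / 10.3 = 1.16 mA.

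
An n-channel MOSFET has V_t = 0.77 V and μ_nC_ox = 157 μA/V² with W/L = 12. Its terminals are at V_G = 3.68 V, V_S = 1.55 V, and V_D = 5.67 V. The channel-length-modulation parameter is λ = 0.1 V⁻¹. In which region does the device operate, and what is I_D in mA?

Saturation; I_D = 2.46 mA

V_GS = V_G − V_S = 3.68 − 1.55 = 2.13 V; V_DS = V_D − V_S = 5.67 − 1.55 = 4.12 V.
k_n = μ_nC_ox · (W/L) = 1.884 mA/V².
V_ov = V_GS − V_t = 2.13 − 0.77 = 1.36 V.
Since V_DS = 4.12 V ≥ V_ov = 1.36 V, the device is in saturation.
I_D = ½ k_n V_ov² (1 + λ V_DS) = 0.5 × 1.884 × 1.36² × (1 + 0.1 × 4.12) = 2.46 mA.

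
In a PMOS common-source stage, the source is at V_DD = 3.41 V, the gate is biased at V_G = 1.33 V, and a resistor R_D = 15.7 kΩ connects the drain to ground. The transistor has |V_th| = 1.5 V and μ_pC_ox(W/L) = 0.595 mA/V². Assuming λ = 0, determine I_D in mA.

V_SG = V_DD − V_G = 3.41 − 1.33 = 2.08 V, so V_ov = 2.08 − 1.5 = 0.58 V.
Assume saturation: I_D = ½ k_p V_ov² = 0.5 × 0.595 × 0.58² = 0.1 mA, giving V_SD = V_DD − I_D R_D = 3.41 − 0.1 × 15.7 = 1.84 V.
V_SD = 1.84 V ≥ V_ov = 0.58 V, confirming saturation.

I_D = 0.100 mA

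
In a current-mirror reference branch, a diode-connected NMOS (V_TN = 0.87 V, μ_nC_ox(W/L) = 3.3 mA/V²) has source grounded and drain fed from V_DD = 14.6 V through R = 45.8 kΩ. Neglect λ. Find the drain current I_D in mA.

I_D = 0.291 mA

With gate tied to drain, V_GS = V_DS ≥ V_GS − V_TN, so the device is in saturation.
KCL at the drain: ½ k_n (V_GS − V_TN)² = (V_DD − V_GS)/R.
Let x = V_GS − 0.87. Then 75.6 x² + x − 13.73 = 0, giving x = 0.42 V (positive root), so V_GS = 1.29 V.
I_D = (V_DD − V_GS)/R = (14.6 − 1.29) / 45.8 = 0.291 mA.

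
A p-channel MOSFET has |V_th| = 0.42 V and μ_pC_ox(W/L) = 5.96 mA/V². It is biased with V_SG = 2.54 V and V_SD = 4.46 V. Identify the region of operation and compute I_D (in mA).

Saturation; I_D = 13.4 mA

V_ov = V_SG − |V_th| = 2.54 − 0.42 = 2.12 V.
Since V_SD = 4.46 V ≥ V_ov = 2.12 V, the device is in saturation.
I_D = ½ k_p V_ov² = 0.5 × 5.96 × 2.12² = 13.4 mA.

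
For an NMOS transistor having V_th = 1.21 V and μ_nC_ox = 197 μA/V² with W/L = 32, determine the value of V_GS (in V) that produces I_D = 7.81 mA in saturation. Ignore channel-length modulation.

k_n = μ_nC_ox · (W/L) = 6.304 mA/V².
In saturation I_D = ½ k_n (V_GS − V_th)², so V_GS − V_th = √(2 I_D / k_n) = √(2 × 7.81 / 6.304) = 1.57 V.
V_GS = 1.21 + 1.57 = 2.78 V.

V_GS = 2.78 V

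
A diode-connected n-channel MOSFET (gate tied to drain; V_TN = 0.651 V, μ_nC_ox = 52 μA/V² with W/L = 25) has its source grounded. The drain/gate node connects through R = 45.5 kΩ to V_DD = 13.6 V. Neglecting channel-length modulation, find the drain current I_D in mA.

With gate tied to drain, V_GS = V_DS ≥ V_GS − V_TN, so the device is in saturation.
k_n = μ_nC_ox · (W/L) = 1.3 mA/V².
KCL at the drain: ½ k_n (V_GS − V_TN)² = (V_DD − V_GS)/R.
Let x = V_GS − 0.651. Then 29.6 x² + x − 12.95 = 0, giving x = 0.645 V (positive root), so V_GS = 1.3 V.
I_D = (V_DD − V_GS)/R = (13.6 − 1.3) / 45.5 = 0.27 mA.

I_D = 0.270 mA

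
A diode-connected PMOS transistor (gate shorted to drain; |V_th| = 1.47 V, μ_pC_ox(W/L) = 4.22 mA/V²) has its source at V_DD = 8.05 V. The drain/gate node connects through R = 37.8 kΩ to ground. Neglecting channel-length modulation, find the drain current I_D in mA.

I_D = 0.167 mA

With gate tied to drain, V_SG = V_SD ≥ V_SG − |V_th|, so the device is in saturation.
KCL at the drain: ½ k_p (V_SG − |V_th|)² = (V_DD − V_SG)/R.
Let x = V_SG − 1.47. Then 79.8 x² + x − 6.58 = 0, giving x = 0.281 V (positive root), so V_SG = 1.75 V.
I_D = (V_DD − V_SG)/R = (8.05 − 1.75) / 37.8 = 0.167 mA.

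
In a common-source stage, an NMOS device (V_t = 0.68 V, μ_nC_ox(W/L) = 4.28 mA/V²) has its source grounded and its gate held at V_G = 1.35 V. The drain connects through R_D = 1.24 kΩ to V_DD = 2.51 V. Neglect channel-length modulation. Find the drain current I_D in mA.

V_GS = V_G = 1.35 V, so V_ov = 1.35 − 0.68 = 0.67 V.
Assume saturation: I_D = ½ k_n V_ov² = 0.5 × 4.28 × 0.67² = 0.961 mA, giving V_DS = V_DD − I_D R_D = 2.51 − 0.961 × 1.24 = 1.32 V.
V_DS = 1.32 V ≥ V_ov = 0.67 V, confirming saturation.

I_D = 0.961 mA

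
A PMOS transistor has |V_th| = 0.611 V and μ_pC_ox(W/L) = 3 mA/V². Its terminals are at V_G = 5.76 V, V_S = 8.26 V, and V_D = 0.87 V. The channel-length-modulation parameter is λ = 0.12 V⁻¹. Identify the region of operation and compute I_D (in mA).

V_SG = V_S − V_G = 8.26 − 5.76 = 2.5 V; V_SD = V_S − V_D = 8.26 − 0.87 = 7.39 V.
V_ov = V_SG − |V_th| = 2.5 − 0.611 = 1.89 V.
Since V_SD = 7.39 V ≥ V_ov = 1.89 V, the device is in saturation.
I_D = ½ k_p V_ov² (1 + λ V_SD) = 0.5 × 3 × 1.89² × (1 + 0.12 × 7.39) = 10.1 mA.

Saturation; I_D = 10.1 mA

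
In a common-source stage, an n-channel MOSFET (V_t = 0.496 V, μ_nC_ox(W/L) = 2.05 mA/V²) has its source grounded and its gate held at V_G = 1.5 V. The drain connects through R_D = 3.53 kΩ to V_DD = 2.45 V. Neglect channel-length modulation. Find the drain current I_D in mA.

I_D = 0.595 mA

V_GS = V_G = 1.5 V, so V_ov = 1.5 − 0.496 = 1 V.
Assume saturation: I_D = ½ k_n V_ov² = 0.5 × 2.05 × 1² = 1.03 mA, giving V_DS = V_DD − I_D R_D = 2.45 − 1.03 × 3.53 = -1.2 V.
But -1.2 V < V_ov = 1 V, so the device is actually in triode.
In triode I_D = k_n[V_ov V_DS − ½ V_DS²] and I_D = (V_DD − V_DS)/R_D. Equating: 3.62 V_DS² − 8.265 V_DS + 2.45 = 0, giving V_DS = 0.35 V (the root below V_ov).
I_D = (2.45 − 0.35) / 3.53 = 0.595 mA.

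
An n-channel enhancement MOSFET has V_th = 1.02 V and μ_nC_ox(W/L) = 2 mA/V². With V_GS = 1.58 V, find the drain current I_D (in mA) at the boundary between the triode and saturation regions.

I_D = 0.314 mA

At the boundary V_DS = V_ov = V_GS − V_th = 1.58 − 1.02 = 0.56 V.
I_D = ½ k_n V_ov² = 0.5 × 2 × 0.56² = 0.314 mA.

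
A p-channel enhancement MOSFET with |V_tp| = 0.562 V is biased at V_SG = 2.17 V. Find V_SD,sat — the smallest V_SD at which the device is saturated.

V_SD,sat = 1.61 V

The boundary between triode and saturation is V_SD = V_SG − |V_tp| = V_ov.
V_ov = 2.17 − 0.562 = 1.61 V.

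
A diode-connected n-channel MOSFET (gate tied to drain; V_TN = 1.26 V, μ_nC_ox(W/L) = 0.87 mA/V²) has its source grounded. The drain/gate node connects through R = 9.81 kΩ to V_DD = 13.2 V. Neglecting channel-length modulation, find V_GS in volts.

V_GS = 2.82 V

With gate tied to drain, V_GS = V_DS ≥ V_GS − V_TN, so the device is in saturation.
KCL at the drain: ½ k_n (V_GS − V_TN)² = (V_DD − V_GS)/R.
Let x = V_GS − 1.26. Then 4.27 x² + x − 11.94 = 0, giving x = 1.56 V (positive root), so V_GS = 2.82 V.
I_D = (V_DD − V_GS)/R = (13.2 − 2.82) / 9.81 = 1.06 mA.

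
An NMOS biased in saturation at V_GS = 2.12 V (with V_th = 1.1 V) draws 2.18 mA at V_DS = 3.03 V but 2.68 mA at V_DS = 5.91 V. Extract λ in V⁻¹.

With V_GS fixed, I_D ∝ (1 + λ V_DS) in saturation, so I_D2/I_D1 = (1 + λ V_DS2)/(1 + λ V_DS1).
2.68/2.18 = 1.229 = (1 + 5.91 λ)/(1 + 3.03 λ).
Solving: λ (I_D1 V_DS2 − I_D2 V_DS1) = I_D2 − I_D1, so λ = (2.68 − 2.18) / (2.18 × 5.91 − 2.68 × 3.03) = 0.5 / 4.76 = 0.105 V⁻¹.

λ = 0.105 V⁻¹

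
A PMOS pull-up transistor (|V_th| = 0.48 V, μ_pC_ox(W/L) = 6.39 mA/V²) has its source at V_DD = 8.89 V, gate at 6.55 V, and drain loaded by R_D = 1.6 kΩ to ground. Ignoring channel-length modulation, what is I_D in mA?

V_SG = V_DD − V_G = 8.89 − 6.55 = 2.34 V, so V_ov = 2.34 − 0.48 = 1.86 V.
Assume saturation: I_D = ½ k_p V_ov² = 0.5 × 6.39 × 1.86² = 11.1 mA, giving V_SD = V_DD − I_D R_D = 8.89 − 11.1 × 1.6 = -8.8 V.
But -8.8 V < V_ov = 1.86 V, so the device is actually in triode.
In triode I_D = k_p[V_ov V_SD − ½ V_SD²] and I_D = (V_DD − V_SD)/R_D. Equating: 5.11 V_SD² − 20.02 V_SD + 8.89 = 0, giving V_SD = 0.511 V (the root below V_ov).
I_D = (8.89 − 0.511) / 1.6 = 5.24 mA.

I_D = 5.24 mA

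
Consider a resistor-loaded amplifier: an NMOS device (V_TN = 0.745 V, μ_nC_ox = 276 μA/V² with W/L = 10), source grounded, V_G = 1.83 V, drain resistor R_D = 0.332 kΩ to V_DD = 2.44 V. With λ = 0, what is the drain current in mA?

I_D = 1.62 mA

V_GS = V_G = 1.83 V, so V_ov = 1.83 − 0.745 = 1.08 V.
k_n = μ_nC_ox · (W/L) = 2.76 mA/V².
Assume saturation: I_D = ½ k_n V_ov² = 0.5 × 2.76 × 1.08² = 1.62 mA, giving V_DS = V_DD − I_D R_D = 2.44 − 1.62 × 0.332 = 1.9 V.
V_DS = 1.9 V ≥ V_ov = 1.08 V, confirming saturation.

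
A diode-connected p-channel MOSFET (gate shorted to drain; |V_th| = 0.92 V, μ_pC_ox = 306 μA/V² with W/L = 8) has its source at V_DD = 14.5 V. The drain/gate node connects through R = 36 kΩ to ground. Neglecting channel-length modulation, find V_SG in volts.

With gate tied to drain, V_SG = V_SD ≥ V_SG − |V_th|, so the device is in saturation.
k_p = μ_pC_ox · (W/L) = 2.448 mA/V².
KCL at the drain: ½ k_p (V_SG − |V_th|)² = (V_DD − V_SG)/R.
Let x = V_SG − 0.92. Then 44.1 x² + x − 13.58 = 0, giving x = 0.544 V (positive root), so V_SG = 1.46 V.
I_D = (V_DD − V_SG)/R = (14.5 − 1.46) / 36 = 0.362 mA.

V_SG = 1.46 V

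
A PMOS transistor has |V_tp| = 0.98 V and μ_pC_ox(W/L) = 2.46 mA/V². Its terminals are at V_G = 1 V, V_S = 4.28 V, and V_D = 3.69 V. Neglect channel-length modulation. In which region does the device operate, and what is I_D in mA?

V_SG = V_S − V_G = 4.28 − 1 = 3.28 V; V_SD = V_S − V_D = 4.28 − 3.69 = 0.59 V.
V_ov = V_SG − |V_tp| = 3.28 − 0.98 = 2.3 V.
Since V_SD = 0.59 V < V_ov = 2.3 V, the device is in the triode region.
I_D = k_p [V_ov · V_SD − ½ V_SD²] = 2.46 × [2.3 × 0.59 − 0.5 × 0.59²] = 2.91 mA.

Triode; I_D = 2.91 mA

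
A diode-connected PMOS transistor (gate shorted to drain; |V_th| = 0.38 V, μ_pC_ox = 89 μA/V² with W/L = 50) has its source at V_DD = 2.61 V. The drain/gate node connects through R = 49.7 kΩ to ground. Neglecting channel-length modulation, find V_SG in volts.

With gate tied to drain, V_SG = V_SD ≥ V_SG − |V_th|, so the device is in saturation.
k_p = μ_pC_ox · (W/L) = 4.45 mA/V².
KCL at the drain: ½ k_p (V_SG − |V_th|)² = (V_DD − V_SG)/R.
Let x = V_SG − 0.38. Then 111 x² + x − 2.23 = 0, giving x = 0.138 V (positive root), so V_SG = 0.518 V.
I_D = (V_DD − V_SG)/R = (2.61 − 0.518) / 49.7 = 0.0421 mA.

V_SG = 0.518 V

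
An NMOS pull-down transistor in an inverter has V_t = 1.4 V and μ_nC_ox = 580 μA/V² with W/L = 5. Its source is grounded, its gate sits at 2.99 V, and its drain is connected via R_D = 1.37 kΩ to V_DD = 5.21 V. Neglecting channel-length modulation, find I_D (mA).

V_GS = V_G = 2.99 V, so V_ov = 2.99 − 1.4 = 1.59 V.
k_n = μ_nC_ox · (W/L) = 2.9 mA/V².
Assume saturation: I_D = ½ k_n V_ov² = 0.5 × 2.9 × 1.59² = 3.67 mA, giving V_DS = V_DD − I_D R_D = 5.21 − 3.67 × 1.37 = 0.188 V.
But 0.188 V < V_ov = 1.59 V, so the device is actually in triode.
In triode I_D = k_n[V_ov V_DS − ½ V_DS²] and I_D = (V_DD − V_DS)/R_D. Equating: 1.99 V_DS² − 7.317 V_DS + 5.21 = 0, giving V_DS = 0.965 V (the root below V_ov).
I_D = (5.21 − 0.965) / 1.37 = 3.1 mA.

I_D = 3.10 mA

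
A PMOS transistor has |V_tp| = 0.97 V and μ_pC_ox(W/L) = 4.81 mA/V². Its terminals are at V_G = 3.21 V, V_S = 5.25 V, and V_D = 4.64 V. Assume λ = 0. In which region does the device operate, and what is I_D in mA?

V_SG = V_S − V_G = 5.25 − 3.21 = 2.04 V; V_SD = V_S − V_D = 5.25 − 4.64 = 0.61 V.
V_ov = V_SG − |V_tp| = 2.04 − 0.97 = 1.07 V.
Since V_SD = 0.61 V < V_ov = 1.07 V, the device is in the triode region.
I_D = k_p [V_ov · V_SD − ½ V_SD²] = 4.81 × [1.07 × 0.61 − 0.5 × 0.61²] = 2.24 mA.

Triode; I_D = 2.24 mA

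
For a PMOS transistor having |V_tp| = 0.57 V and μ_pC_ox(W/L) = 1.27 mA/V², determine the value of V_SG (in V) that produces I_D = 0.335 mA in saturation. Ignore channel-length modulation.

V_SG = 1.30 V

In saturation I_D = ½ k_p (V_SG − |V_tp|)², so V_SG − |V_tp| = √(2 I_D / k_p) = √(2 × 0.335 / 1.27) = 0.726 V.
V_SG = 0.57 + 0.726 = 1.3 V.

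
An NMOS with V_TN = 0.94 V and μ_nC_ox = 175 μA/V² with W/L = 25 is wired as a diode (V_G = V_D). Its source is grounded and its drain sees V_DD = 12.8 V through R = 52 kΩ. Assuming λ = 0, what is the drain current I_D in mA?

I_D = 0.222 mA

With gate tied to drain, V_GS = V_DS ≥ V_GS − V_TN, so the device is in saturation.
k_n = μ_nC_ox · (W/L) = 4.375 mA/V².
KCL at the drain: ½ k_n (V_GS − V_TN)² = (V_DD − V_GS)/R.
Let x = V_GS − 0.94. Then 114 x² + x − 11.86 = 0, giving x = 0.319 V (positive root), so V_GS = 1.26 V.
I_D = (V_DD − V_GS)/R = (12.8 − 1.26) / 52 = 0.222 mA.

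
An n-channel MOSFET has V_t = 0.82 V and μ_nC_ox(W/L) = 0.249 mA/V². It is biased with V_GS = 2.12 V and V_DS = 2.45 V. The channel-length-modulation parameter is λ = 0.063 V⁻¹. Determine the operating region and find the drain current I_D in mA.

V_ov = V_GS − V_t = 2.12 − 0.82 = 1.3 V.
Since V_DS = 2.45 V ≥ V_ov = 1.3 V, the device is in saturation.
I_D = ½ k_n V_ov² (1 + λ V_DS) = 0.5 × 0.249 × 1.3² × (1 + 0.063 × 2.45) = 0.243 mA.

Saturation; I_D = 0.243 mA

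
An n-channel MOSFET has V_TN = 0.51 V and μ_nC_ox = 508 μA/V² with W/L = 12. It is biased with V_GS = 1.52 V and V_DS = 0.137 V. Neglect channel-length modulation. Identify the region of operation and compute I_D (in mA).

Triode; I_D = 0.786 mA

k_n = μ_nC_ox · (W/L) = 6.096 mA/V².
V_ov = V_GS − V_TN = 1.52 − 0.51 = 1.01 V.
Since V_DS = 0.137 V < V_ov = 1.01 V, the device is in the triode region.
I_D = k_n [V_ov · V_DS − ½ V_DS²] = 6.096 × [1.01 × 0.137 − 0.5 × 0.137²] = 0.786 mA.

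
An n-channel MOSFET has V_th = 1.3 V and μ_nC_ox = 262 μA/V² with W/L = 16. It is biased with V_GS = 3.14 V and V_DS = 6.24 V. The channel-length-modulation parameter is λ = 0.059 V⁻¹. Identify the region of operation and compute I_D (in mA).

k_n = μ_nC_ox · (W/L) = 4.192 mA/V².
V_ov = V_GS − V_th = 3.14 − 1.3 = 1.84 V.
Since V_DS = 6.24 V ≥ V_ov = 1.84 V, the device is in saturation.
I_D = ½ k_n V_ov² (1 + λ V_DS) = 0.5 × 4.192 × 1.84² × (1 + 0.059 × 6.24) = 9.71 mA.

Saturation; I_D = 9.71 mA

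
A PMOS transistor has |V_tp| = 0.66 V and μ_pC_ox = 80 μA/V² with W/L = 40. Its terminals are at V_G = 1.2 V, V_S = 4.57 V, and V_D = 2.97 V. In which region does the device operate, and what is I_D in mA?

Triode; I_D = 9.78 mA

V_SG = V_S − V_G = 4.57 − 1.2 = 3.37 V; V_SD = V_S − V_D = 4.57 − 2.97 = 1.6 V.
k_p = μ_pC_ox · (W/L) = 3.2 mA/V².
V_ov = V_SG − |V_tp| = 3.37 − 0.66 = 2.71 V.
Since V_SD = 1.6 V < V_ov = 2.71 V, the device is in the triode region.
I_D = k_p [V_ov · V_SD − ½ V_SD²] = 3.2 × [2.71 × 1.6 − 0.5 × 1.6²] = 9.78 mA.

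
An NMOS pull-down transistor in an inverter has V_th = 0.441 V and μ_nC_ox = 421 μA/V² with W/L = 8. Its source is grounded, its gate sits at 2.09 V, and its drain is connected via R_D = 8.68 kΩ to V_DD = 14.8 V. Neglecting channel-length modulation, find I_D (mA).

V_GS = V_G = 2.09 V, so V_ov = 2.09 − 0.441 = 1.65 V.
k_n = μ_nC_ox · (W/L) = 3.368 mA/V².
Assume saturation: I_D = ½ k_n V_ov² = 0.5 × 3.368 × 1.65² = 4.58 mA, giving V_DS = V_DD − I_D R_D = 14.8 − 4.58 × 8.68 = -24.9 V.
But -24.9 V < V_ov = 1.65 V, so the device is actually in triode.
In triode I_D = k_n[V_ov V_DS − ½ V_DS²] and I_D = (V_DD − V_DS)/R_D. Equating: 14.6 V_DS² − 49.21 V_DS + 14.8 = 0, giving V_DS = 0.334 V (the root below V_ov).
I_D = (14.8 − 0.334) / 8.68 = 1.67 mA.

I_D = 1.67 mA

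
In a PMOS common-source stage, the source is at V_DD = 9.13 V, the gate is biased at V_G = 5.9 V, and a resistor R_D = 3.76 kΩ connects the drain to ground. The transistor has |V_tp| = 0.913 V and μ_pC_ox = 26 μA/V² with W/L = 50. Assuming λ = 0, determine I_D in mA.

I_D = 2.19 mA

V_SG = V_DD − V_G = 9.13 − 5.9 = 3.23 V, so V_ov = 3.23 − 0.913 = 2.32 V.
k_p = μ_pC_ox · (W/L) = 1.3 mA/V².
Assume saturation: I_D = ½ k_p V_ov² = 0.5 × 1.3 × 2.32² = 3.49 mA, giving V_SD = V_DD − I_D R_D = 9.13 − 3.49 × 3.76 = -3.99 V.
But -3.99 V < V_ov = 2.32 V, so the device is actually in triode.
In triode I_D = k_p[V_ov V_SD − ½ V_SD²] and I_D = (V_DD − V_SD)/R_D. Equating: 2.44 V_SD² − 12.33 V_SD + 9.13 = 0, giving V_SD = 0.902 V (the root below V_ov).
I_D = (9.13 − 0.902) / 3.76 = 2.19 mA.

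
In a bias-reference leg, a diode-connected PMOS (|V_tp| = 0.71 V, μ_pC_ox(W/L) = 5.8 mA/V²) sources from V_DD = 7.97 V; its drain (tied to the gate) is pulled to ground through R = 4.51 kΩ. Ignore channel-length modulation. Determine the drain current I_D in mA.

I_D = 1.45 mA

With gate tied to drain, V_SG = V_SD ≥ V_SG − |V_tp|, so the device is in saturation.
KCL at the drain: ½ k_p (V_SG − |V_tp|)² = (V_DD − V_SG)/R.
Let x = V_SG − 0.71. Then 13.1 x² + x − 7.26 = 0, giving x = 0.708 V (positive root), so V_SG = 1.42 V.
I_D = (V_DD − V_SG)/R = (7.97 − 1.42) / 4.51 = 1.45 mA.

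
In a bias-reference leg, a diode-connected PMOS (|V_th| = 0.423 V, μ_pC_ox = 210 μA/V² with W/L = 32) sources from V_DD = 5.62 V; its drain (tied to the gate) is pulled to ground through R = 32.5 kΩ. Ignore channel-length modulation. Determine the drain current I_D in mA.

I_D = 0.153 mA

With gate tied to drain, V_SG = V_SD ≥ V_SG − |V_th|, so the device is in saturation.
k_p = μ_pC_ox · (W/L) = 6.72 mA/V².
KCL at the drain: ½ k_p (V_SG − |V_th|)² = (V_DD − V_SG)/R.
Let x = V_SG − 0.423. Then 109 x² + x − 5.197 = 0, giving x = 0.214 V (positive root), so V_SG = 0.637 V.
I_D = (V_DD − V_SG)/R = (5.62 − 0.637) / 32.5 = 0.153 mA.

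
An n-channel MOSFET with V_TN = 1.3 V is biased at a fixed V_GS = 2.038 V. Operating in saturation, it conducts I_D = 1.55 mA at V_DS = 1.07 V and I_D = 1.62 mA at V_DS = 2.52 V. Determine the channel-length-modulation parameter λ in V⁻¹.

With V_GS fixed, I_D ∝ (1 + λ V_DS) in saturation, so I_D2/I_D1 = (1 + λ V_DS2)/(1 + λ V_DS1).
1.62/1.55 = 1.045 = (1 + 2.52 λ)/(1 + 1.07 λ).
Solving: λ (I_D1 V_DS2 − I_D2 V_DS1) = I_D2 − I_D1, so λ = (1.62 − 1.55) / (1.55 × 2.52 − 1.62 × 1.07) = 0.07 / 2.17 = 0.0322 V⁻¹.

λ = 0.0322 V⁻¹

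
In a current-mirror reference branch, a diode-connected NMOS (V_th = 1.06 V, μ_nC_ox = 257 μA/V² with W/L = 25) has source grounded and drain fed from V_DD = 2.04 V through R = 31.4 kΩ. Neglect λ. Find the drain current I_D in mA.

With gate tied to drain, V_GS = V_DS ≥ V_GS − V_th, so the device is in saturation.
k_n = μ_nC_ox · (W/L) = 6.425 mA/V².
KCL at the drain: ½ k_n (V_GS − V_th)² = (V_DD − V_GS)/R.
Let x = V_GS − 1.06. Then 101 x² + x − 0.98 = 0, giving x = 0.0937 V (positive root), so V_GS = 1.15 V.
I_D = (V_DD − V_GS)/R = (2.04 − 1.15) / 31.4 = 0.0282 mA.

I_D = 0.0282 mA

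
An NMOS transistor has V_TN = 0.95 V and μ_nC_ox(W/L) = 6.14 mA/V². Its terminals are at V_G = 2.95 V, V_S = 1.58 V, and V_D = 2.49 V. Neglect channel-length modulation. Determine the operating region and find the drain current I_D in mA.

Saturation; I_D = 0.542 mA

V_GS = V_G − V_S = 2.95 − 1.58 = 1.37 V; V_DS = V_D − V_S = 2.49 − 1.58 = 0.91 V.
V_ov = V_GS − V_TN = 1.37 − 0.95 = 0.42 V.
Since V_DS = 0.91 V ≥ V_ov = 0.42 V, the device is in saturation.
I_D = ½ k_n V_ov² = 0.5 × 6.14 × 0.42² = 0.542 mA.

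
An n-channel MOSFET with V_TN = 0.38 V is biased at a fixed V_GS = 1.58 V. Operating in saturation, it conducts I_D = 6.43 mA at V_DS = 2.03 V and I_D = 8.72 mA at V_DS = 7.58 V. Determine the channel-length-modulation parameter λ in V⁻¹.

λ = 0.0738 V⁻¹

With V_GS fixed, I_D ∝ (1 + λ V_DS) in saturation, so I_D2/I_D1 = (1 + λ V_DS2)/(1 + λ V_DS1).
8.72/6.43 = 1.356 = (1 + 7.58 λ)/(1 + 2.03 λ).
Solving: λ (I_D1 V_DS2 − I_D2 V_DS1) = I_D2 − I_D1, so λ = (8.72 − 6.43) / (6.43 × 7.58 − 8.72 × 2.03) = 2.29 / 31 = 0.0738 V⁻¹.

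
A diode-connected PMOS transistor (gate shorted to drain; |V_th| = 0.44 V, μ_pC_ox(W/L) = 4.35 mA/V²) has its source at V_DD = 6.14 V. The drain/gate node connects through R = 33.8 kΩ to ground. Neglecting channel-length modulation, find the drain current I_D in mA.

I_D = 0.161 mA

With gate tied to drain, V_SG = V_SD ≥ V_SG − |V_th|, so the device is in saturation.
KCL at the drain: ½ k_p (V_SG − |V_th|)² = (V_DD − V_SG)/R.
Let x = V_SG − 0.44. Then 73.5 x² + x − 5.7 = 0, giving x = 0.272 V (positive root), so V_SG = 0.712 V.
I_D = (V_DD − V_SG)/R = (6.14 − 0.712) / 33.8 = 0.161 mA.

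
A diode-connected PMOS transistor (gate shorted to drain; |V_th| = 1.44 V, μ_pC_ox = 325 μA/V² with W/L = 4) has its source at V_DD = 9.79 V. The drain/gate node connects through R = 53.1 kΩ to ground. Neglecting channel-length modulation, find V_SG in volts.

With gate tied to drain, V_SG = V_SD ≥ V_SG − |V_th|, so the device is in saturation.
k_p = μ_pC_ox · (W/L) = 1.3 mA/V².
KCL at the drain: ½ k_p (V_SG − |V_th|)² = (V_DD − V_SG)/R.
Let x = V_SG − 1.44. Then 34.5 x² + x − 8.35 = 0, giving x = 0.478 V (positive root), so V_SG = 1.92 V.
I_D = (V_DD − V_SG)/R = (9.79 − 1.92) / 53.1 = 0.148 mA.

V_SG = 1.92 V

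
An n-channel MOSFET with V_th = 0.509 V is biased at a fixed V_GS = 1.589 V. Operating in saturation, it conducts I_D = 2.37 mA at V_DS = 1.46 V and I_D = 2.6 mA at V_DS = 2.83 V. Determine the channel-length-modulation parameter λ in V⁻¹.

λ = 0.0790 V⁻¹

With V_GS fixed, I_D ∝ (1 + λ V_DS) in saturation, so I_D2/I_D1 = (1 + λ V_DS2)/(1 + λ V_DS1).
2.6/2.37 = 1.097 = (1 + 2.83 λ)/(1 + 1.46 λ).
Solving: λ (I_D1 V_DS2 − I_D2 V_DS1) = I_D2 − I_D1, so λ = (2.6 − 2.37) / (2.37 × 2.83 − 2.6 × 1.46) = 0.23 / 2.91 = 0.079 V⁻¹.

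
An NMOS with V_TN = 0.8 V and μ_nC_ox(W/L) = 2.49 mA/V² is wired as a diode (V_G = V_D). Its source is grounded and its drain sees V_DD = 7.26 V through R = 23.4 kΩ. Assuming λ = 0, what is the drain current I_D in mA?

I_D = 0.257 mA

With gate tied to drain, V_GS = V_DS ≥ V_GS − V_TN, so the device is in saturation.
KCL at the drain: ½ k_n (V_GS − V_TN)² = (V_DD − V_GS)/R.
Let x = V_GS − 0.8. Then 29.1 x² + x − 6.46 = 0, giving x = 0.454 V (positive root), so V_GS = 1.25 V.
I_D = (V_DD − V_GS)/R = (7.26 − 1.25) / 23.4 = 0.257 mA.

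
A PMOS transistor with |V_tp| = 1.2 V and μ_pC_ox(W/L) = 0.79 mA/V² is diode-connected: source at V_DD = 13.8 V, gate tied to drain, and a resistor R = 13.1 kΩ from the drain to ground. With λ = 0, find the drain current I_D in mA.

I_D = 0.850 mA

With gate tied to drain, V_SG = V_SD ≥ V_SG − |V_tp|, so the device is in saturation.
KCL at the drain: ½ k_p (V_SG − |V_tp|)² = (V_DD − V_SG)/R.
Let x = V_SG − 1.2. Then 5.17 x² + x − 12.6 = 0, giving x = 1.47 V (positive root), so V_SG = 2.67 V.
I_D = (V_DD − V_SG)/R = (13.8 − 2.67) / 13.1 = 0.85 mA.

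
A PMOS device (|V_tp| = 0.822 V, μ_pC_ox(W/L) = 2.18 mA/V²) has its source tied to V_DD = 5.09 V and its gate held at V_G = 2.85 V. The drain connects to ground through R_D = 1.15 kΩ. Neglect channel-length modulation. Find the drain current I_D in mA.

V_SG = V_DD − V_G = 5.09 − 2.85 = 2.24 V, so V_ov = 2.24 − 0.822 = 1.42 V.
Assume saturation: I_D = ½ k_p V_ov² = 0.5 × 2.18 × 1.42² = 2.19 mA, giving V_SD = V_DD − I_D R_D = 5.09 − 2.19 × 1.15 = 2.57 V.
V_SD = 2.57 V ≥ V_ov = 1.42 V, confirming saturation.

I_D = 2.19 mA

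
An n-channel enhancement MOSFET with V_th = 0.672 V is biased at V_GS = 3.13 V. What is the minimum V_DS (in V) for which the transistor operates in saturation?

The boundary between triode and saturation is V_DS = V_GS − V_th = V_ov.
V_ov = 3.13 − 0.672 = 2.46 V.

V_DS,sat = 2.46 V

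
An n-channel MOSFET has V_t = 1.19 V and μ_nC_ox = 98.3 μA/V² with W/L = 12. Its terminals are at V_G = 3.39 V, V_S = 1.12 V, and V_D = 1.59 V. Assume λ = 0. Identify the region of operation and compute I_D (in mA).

Triode; I_D = 0.468 mA

V_GS = V_G − V_S = 3.39 − 1.12 = 2.27 V; V_DS = V_D − V_S = 1.59 − 1.12 = 0.47 V.
k_n = μ_nC_ox · (W/L) = 1.18 mA/V².
V_ov = V_GS − V_t = 2.27 − 1.19 = 1.08 V.
Since V_DS = 0.47 V < V_ov = 1.08 V, the device is in the triode region.
I_D = k_n [V_ov · V_DS − ½ V_DS²] = 1.18 × [1.08 × 0.47 − 0.5 × 0.47²] = 0.468 mA.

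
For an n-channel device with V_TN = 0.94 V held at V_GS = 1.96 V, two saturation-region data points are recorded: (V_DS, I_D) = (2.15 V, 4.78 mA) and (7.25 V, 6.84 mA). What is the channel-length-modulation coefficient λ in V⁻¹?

With V_GS fixed, I_D ∝ (1 + λ V_DS) in saturation, so I_D2/I_D1 = (1 + λ V_DS2)/(1 + λ V_DS1).
6.84/4.78 = 1.431 = (1 + 7.25 λ)/(1 + 2.15 λ).
Solving: λ (I_D1 V_DS2 − I_D2 V_DS1) = I_D2 − I_D1, so λ = (6.84 − 4.78) / (4.78 × 7.25 − 6.84 × 2.15) = 2.06 / 19.9 = 0.103 V⁻¹.

λ = 0.103 V⁻¹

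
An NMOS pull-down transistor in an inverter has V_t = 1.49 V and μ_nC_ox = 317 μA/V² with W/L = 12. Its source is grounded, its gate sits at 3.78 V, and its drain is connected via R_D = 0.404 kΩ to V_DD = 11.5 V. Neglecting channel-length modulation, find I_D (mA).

V_GS = V_G = 3.78 V, so V_ov = 3.78 − 1.49 = 2.29 V.
k_n = μ_nC_ox · (W/L) = 3.804 mA/V².
Assume saturation: I_D = ½ k_n V_ov² = 0.5 × 3.804 × 2.29² = 9.97 mA, giving V_DS = V_DD − I_D R_D = 11.5 − 9.97 × 0.404 = 7.47 V.
V_DS = 7.47 V ≥ V_ov = 2.29 V, confirming saturation.

I_D = 9.97 mA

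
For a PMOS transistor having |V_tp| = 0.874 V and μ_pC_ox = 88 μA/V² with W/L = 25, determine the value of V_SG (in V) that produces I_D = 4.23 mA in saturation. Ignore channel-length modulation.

k_p = μ_pC_ox · (W/L) = 2.2 mA/V².
In saturation I_D = ½ k_p (V_SG − |V_tp|)², so V_SG − |V_tp| = √(2 I_D / k_p) = √(2 × 4.23 / 2.2) = 1.96 V.
V_SG = 0.874 + 1.96 = 2.83 V.

V_SG = 2.83 V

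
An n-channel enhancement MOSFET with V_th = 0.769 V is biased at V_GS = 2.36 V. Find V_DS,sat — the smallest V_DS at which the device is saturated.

The boundary between triode and saturation is V_DS = V_GS − V_th = V_ov.
V_ov = 2.36 − 0.769 = 1.59 V.

V_DS,sat = 1.59 V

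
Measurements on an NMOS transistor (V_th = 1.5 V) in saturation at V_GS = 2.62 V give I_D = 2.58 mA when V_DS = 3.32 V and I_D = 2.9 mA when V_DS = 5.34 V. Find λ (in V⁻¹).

λ = 0.0771 V⁻¹

With V_GS fixed, I_D ∝ (1 + λ V_DS) in saturation, so I_D2/I_D1 = (1 + λ V_DS2)/(1 + λ V_DS1).
2.9/2.58 = 1.124 = (1 + 5.34 λ)/(1 + 3.32 λ).
Solving: λ (I_D1 V_DS2 − I_D2 V_DS1) = I_D2 − I_D1, so λ = (2.9 − 2.58) / (2.58 × 5.34 − 2.9 × 3.32) = 0.32 / 4.15 = 0.0771 V⁻¹.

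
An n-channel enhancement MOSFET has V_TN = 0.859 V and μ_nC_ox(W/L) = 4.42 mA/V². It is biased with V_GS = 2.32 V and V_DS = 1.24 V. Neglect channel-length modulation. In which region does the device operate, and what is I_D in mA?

Triode; I_D = 4.61 mA

V_ov = V_GS − V_TN = 2.32 − 0.859 = 1.46 V.
Since V_DS = 1.24 V < V_ov = 1.46 V, the device is in the triode region.
I_D = k_n [V_ov · V_DS − ½ V_DS²] = 4.42 × [1.46 × 1.24 − 0.5 × 1.24²] = 4.61 mA.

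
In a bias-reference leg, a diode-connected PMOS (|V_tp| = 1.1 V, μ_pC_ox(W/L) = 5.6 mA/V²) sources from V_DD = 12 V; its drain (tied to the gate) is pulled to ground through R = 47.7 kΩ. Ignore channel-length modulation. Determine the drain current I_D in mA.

I_D = 0.223 mA

With gate tied to drain, V_SG = V_SD ≥ V_SG − |V_tp|, so the device is in saturation.
KCL at the drain: ½ k_p (V_SG − |V_tp|)² = (V_DD − V_SG)/R.
Let x = V_SG − 1.1. Then 134 x² + x − 10.9 = 0, giving x = 0.282 V (positive root), so V_SG = 1.38 V.
I_D = (V_DD − V_SG)/R = (12 − 1.38) / 47.7 = 0.223 mA.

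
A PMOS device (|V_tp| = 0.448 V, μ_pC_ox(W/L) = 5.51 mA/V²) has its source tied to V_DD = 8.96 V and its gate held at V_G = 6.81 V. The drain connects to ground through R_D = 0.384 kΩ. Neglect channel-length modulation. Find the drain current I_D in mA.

V_SG = V_DD − V_G = 8.96 − 6.81 = 2.15 V, so V_ov = 2.15 − 0.448 = 1.7 V.
Assume saturation: I_D = ½ k_p V_ov² = 0.5 × 5.51 × 1.7² = 7.98 mA, giving V_SD = V_DD − I_D R_D = 8.96 − 7.98 × 0.384 = 5.9 V.
V_SD = 5.9 V ≥ V_ov = 1.7 V, confirming saturation.

I_D = 7.98 mA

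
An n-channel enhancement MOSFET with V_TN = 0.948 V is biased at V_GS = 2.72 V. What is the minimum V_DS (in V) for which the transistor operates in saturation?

The boundary between triode and saturation is V_DS = V_GS − V_TN = V_ov.
V_ov = 2.72 − 0.948 = 1.77 V.

V_DS,sat = 1.77 V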